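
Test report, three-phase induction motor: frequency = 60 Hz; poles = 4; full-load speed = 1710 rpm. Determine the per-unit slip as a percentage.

n_s = 120f/p = 120×60/4 = 1800 rpm
s = (n_s − n)/n_s = (1800 − 1710)/1800 = 0.0500

5.00 %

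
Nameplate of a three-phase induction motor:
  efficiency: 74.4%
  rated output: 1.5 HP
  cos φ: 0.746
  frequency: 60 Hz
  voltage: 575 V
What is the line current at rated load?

P_out = 1.5 × 746 = 1119 W
P_in = P_out / η = 1119 / 0.744 = 1504 W
I_L = P_in / (√3·V_L·cosφ) = 1504 / (1.732 × 575 × 0.746) = 2.02 A

2.02 A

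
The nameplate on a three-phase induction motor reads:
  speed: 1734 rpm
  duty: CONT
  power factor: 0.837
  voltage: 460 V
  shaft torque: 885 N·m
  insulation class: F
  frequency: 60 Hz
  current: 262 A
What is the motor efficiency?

92.0 %

ω = 2π × 1734/60 = 181.6 rad/s; P_out = τω = 885 × 181.6 = 160716 W
P_in = √3·V_L·I_L·cosφ = 1.732 × 460 × 262 × 0.837 = 174716 W
η = P_out / P_in = 160716 / 174716 = 0.920 = 92.0%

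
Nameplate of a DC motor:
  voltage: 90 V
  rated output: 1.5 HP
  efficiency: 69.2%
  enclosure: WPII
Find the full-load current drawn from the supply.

P_out = 1.5 × 746 = 1119 W
P_in = P_out / η = 1119 / 0.692 = 1617 W
I = P_in / V = 1617 / 90 = 18 A

18 A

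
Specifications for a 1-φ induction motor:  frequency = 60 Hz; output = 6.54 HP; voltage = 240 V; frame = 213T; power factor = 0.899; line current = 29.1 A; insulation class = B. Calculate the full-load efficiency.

77.7 %

P_out = 6.54 × 746 = 4879 W
P_in = V·I·cosφ = 240 × 29.1 × 0.899 = 6279 W
η = P_out / P_in = 4879 / 6279 = 0.777 = 77.7%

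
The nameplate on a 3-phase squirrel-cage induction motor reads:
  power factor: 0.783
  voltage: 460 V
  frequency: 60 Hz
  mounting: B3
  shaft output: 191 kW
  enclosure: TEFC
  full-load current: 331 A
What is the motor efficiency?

P_out = 191 kW = 191000 W
P_in = √3·V_L·I_L·cosφ = 1.732 × 460 × 331 × 0.783 = 206488 W
η = P_out / P_in = 191000 / 206488 = 0.925 = 92.5%

92.5 %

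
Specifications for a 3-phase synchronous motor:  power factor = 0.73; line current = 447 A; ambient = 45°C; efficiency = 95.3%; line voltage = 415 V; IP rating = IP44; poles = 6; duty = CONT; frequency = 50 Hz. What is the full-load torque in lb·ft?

1570 lb·ft

P_in = √3·V·I·cosφ = 1.732 × 415 × 447 × 0.73 = 234545 W
P_out = η·P_in = 0.953 × 234545 = 223521 W
n = n_s = 120×50/6 = 1000 rpm (synchronous)
ω = 2π×1000/60 = 104.7 rad/s
τ = P_out/ω = 223521/104.7 = 2135 N·m
In lb·ft: 2135/1.356 = 1570 lb·ft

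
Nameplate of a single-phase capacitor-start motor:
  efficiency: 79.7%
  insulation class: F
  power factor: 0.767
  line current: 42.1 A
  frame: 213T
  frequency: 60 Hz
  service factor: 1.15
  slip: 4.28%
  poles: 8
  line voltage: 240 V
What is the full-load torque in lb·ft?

P_in = V·I·cosφ = 240 × 42.1 × 0.767 = 7750 W
P_out = η·P_in = 0.797 × 7750 = 6177 W
n_s = 120×60/8 = 900 rpm; n = 900×(1−0.0428) = 861 rpm
ω = 2π×861/60 = 90.16 rad/s
τ = P_out/ω = 6177/90.16 = 68.51 N·m
In lb·ft: 68.51/1.356 = 50.5 lb·ft

50.5 lb·ft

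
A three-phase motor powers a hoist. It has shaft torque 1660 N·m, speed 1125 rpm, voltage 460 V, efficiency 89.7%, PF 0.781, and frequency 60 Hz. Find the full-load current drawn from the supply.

350 A

ω = 2π×1125/60 = 117.8 rad/s; P_out = τω = 1660 × 117.8 = 195548 W
P_in = P_out / η = 195548 / 0.897 = 218002 W
I_L = P_in / (√3·V_L·cosφ) = 218002 / (1.732 × 460 × 0.781) = 350 A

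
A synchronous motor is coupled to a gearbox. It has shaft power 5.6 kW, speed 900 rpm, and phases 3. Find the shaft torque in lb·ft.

43.8 lb·ft

ω = 2π × 900/60 = 94.25 rad/s
τ = P/ω = 5600/94.25 = 59.42 N·m
In lb·ft: 59.42/1.356 = 43.8 lb·ft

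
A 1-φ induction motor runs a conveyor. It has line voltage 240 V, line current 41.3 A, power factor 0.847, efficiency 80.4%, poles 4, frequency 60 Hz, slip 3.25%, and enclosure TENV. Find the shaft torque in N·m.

37 N·m

P_in = V·I·cosφ = 240 × 41.3 × 0.847 = 8395 W
P_out = η·P_in = 0.804 × 8395 = 6750 W
n_s = 120×60/4 = 1800 rpm; n = 1800×(1−0.0325) = 1742 rpm
ω = 2π×1742/60 = 182.4 rad/s
τ = P_out/ω = 6750/182.4 = 37 N·m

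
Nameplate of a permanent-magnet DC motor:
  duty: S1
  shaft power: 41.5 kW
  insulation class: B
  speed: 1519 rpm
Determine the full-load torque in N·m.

261 N·m

ω = 2π × 1519/60 = 159.1 rad/s
τ = P/ω = 41500/159.1 = 261 N·m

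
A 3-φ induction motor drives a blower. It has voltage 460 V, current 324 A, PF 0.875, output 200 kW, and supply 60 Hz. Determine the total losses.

25900 W

P_in = √3·V·I·cosφ = 1.732×460×324×0.875 = 225870 W
P_out = 200000 W
Losses = P_in − P_out = 225870 − 200000 = 25870 W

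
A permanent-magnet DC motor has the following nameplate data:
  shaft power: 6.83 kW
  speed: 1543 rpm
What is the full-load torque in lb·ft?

31.2 lb·ft

ω = 2π × 1543/60 = 161.6 rad/s
τ = P/ω = 6830/161.6 = 42.26 N·m
In lb·ft: 42.26/1.356 = 31.2 lb·ft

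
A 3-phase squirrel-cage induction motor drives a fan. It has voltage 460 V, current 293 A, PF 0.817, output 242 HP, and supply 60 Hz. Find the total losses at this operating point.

P_in = √3·V·I·cosφ = 1.732×460×293×0.817 = 190720 W
P_out = 242×746 = 180532 W
Losses = P_in − P_out = 190720 − 180532 = 10188 W

10.2 kW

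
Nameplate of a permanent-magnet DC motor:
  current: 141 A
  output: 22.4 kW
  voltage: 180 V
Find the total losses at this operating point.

P_in = V·I = 180×141 = 25380 W
P_out = 22400 W
Losses = P_in − P_out = 25380 − 22400 = 2980 W

2980 W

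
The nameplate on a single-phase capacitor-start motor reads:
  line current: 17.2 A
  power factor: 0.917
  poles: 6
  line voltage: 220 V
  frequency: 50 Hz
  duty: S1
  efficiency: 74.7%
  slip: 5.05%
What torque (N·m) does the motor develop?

P_in = V·I·cosφ = 220 × 17.2 × 0.917 = 3470 W
P_out = η·P_in = 0.747 × 3470 = 2592 W
n_s = 120×50/6 = 1000 rpm; n = 1000×(1−0.0505) = 950 rpm
ω = 2π×950/60 = 99.48 rad/s
τ = P_out/ω = 2592/99.48 = 26.1 N·m

26.1 N·m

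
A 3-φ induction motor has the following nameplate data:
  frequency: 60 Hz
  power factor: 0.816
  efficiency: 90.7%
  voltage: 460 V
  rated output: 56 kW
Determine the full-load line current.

P_out = 56 kW = 56000 W
P_in = P_out / η = 56000 / 0.907 = 61742 W
I_L = P_in / (√3·V_L·cosφ) = 61742 / (1.732 × 460 × 0.816) = 95 A

95 A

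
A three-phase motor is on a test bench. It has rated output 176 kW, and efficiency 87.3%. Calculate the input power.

P_out = 176000 W
P_in = P_out/η = 176000/0.873 = 201604 W = 202 kW

202 kW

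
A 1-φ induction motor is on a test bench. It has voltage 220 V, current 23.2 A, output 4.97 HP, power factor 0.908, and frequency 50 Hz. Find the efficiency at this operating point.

P_out = 4.97 × 746 = 3708 W
P_in = V·I·cosφ = 220 × 23.2 × 0.908 = 4634 W
η = P_out / P_in = 3708 / 4634 = 0.800 = 80.0%

80.0 %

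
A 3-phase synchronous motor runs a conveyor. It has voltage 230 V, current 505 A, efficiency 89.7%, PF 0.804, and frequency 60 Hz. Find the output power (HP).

194 HP

P_in = √3·V·I·cosφ = 1.732 × 230 × 505 × 0.804 = 161742 W
P_out = η·P_in = 0.897 × 161742 = 145083 W
= 145083/746 = 194 HP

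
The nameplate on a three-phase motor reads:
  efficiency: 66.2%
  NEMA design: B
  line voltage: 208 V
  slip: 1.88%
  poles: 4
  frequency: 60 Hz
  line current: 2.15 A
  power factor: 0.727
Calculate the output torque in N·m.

P_in = √3·V·I·cosφ = 1.732 × 208 × 2.15 × 0.727 = 563 W
P_out = η·P_in = 0.662 × 563 = 373 W
n_s = 120×60/4 = 1800 rpm; n = 1800×(1−0.0188) = 1766 rpm
ω = 2π×1766/60 = 184.9 rad/s
τ = P_out/ω = 373/184.9 = 2.02 N·m

2.02 N·m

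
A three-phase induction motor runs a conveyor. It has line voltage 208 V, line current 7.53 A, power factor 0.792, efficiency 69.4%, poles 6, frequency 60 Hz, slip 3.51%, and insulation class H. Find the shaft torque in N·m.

12.3 N·m

P_in = √3·V·I·cosφ = 1.732 × 208 × 7.53 × 0.792 = 2148 W
P_out = η·P_in = 0.694 × 2148 = 1491 W
n_s = 120×60/6 = 1200 rpm; n = 1200×(1−0.0351) = 1158 rpm
ω = 2π×1158/60 = 121.3 rad/s
τ = P_out/ω = 1491/121.3 = 12.3 N·m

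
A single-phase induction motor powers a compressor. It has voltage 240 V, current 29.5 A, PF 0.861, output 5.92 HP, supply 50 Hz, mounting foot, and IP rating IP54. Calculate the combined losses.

1.68 kW

P_in = V·I·cosφ = 240×29.5×0.861 = 6096 W
P_out = 5.92×746 = 4416 W
Losses = P_in − P_out = 6096 − 4416 = 1680 W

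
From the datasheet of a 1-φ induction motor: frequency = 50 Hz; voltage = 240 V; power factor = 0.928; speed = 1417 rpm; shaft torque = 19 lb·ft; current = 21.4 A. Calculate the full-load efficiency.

τ = 19 lb·ft × 1.356 = 25.76 N·m
ω = 2π × 1417/60 = 148.4 rad/s; P_out = τω = 25.76 × 148.4 = 3823 W
P_in = V·I·cosφ = 240 × 21.4 × 0.928 = 4766 W
η = P_out / P_in = 3823 / 4766 = 0.802 = 80.2%

80.2 %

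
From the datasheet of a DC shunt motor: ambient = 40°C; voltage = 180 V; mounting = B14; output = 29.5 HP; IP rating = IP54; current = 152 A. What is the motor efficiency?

80.4 %

P_out = 29.5 × 746 = 22007 W
P_in = V·I = 180 × 152 = 27360 W
η = P_out / P_in = 22007 / 27360 = 0.804 = 80.4%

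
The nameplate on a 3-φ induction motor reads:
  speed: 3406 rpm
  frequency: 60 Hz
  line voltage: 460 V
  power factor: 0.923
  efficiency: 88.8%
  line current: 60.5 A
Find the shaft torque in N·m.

111 N·m

P_in = √3·V·I·cosφ = 1.732 × 460 × 60.5 × 0.923 = 44490 W
P_out = η·P_in = 0.888 × 44490 = 39507 W
n = 3406 rpm
ω = 2π×3406/60 = 356.7 rad/s
τ = P_out/ω = 39507/356.7 = 111 N·m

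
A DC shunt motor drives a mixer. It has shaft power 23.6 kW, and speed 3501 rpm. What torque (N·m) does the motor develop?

ω = 2π × 3501/60 = 366.6 rad/s
τ = P/ω = 23600/366.6 = 64.4 N·m

64.4 N·m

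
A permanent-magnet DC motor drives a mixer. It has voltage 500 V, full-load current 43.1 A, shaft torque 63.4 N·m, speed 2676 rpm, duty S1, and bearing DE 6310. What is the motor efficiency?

82.4 %

ω = 2π × 2676/60 = 280.2 rad/s; P_out = τω = 63.4 × 280.2 = 17765 W
P_in = V·I = 500 × 43.1 = 21550 W
η = P_out / P_in = 17765 / 21550 = 0.824 = 82.4%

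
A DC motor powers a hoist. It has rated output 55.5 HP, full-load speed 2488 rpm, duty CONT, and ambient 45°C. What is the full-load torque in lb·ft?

P_out = 55.5 × 746 = 41403 W
ω = 2π × 2488/60 = 260.5 rad/s
τ = P_out/ω = 41403/260.5 = 158.9 N·m
In lb·ft: 158.9/1.356 = 117 lb·ft

117 lb·ft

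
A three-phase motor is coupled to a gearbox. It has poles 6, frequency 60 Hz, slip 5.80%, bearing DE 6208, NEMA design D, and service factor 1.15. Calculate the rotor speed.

n_s = 120f/p = 120×60/6 = 1200 rpm
n = n_s(1 − s) = 1200 × (1 − 0.058) = 1130 rpm

1130 rpm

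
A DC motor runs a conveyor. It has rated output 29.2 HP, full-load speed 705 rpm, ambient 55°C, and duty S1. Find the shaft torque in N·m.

295 N·m

P_out = 29.2 × 746 = 21783 W
ω = 2π × 705/60 = 73.83 rad/s
τ = P_out/ω = 21783/73.83 = 295 N·m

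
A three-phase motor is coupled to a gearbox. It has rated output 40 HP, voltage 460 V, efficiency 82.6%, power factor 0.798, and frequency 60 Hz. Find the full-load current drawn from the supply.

P_out = 40 × 746 = 29840 W
P_in = P_out / η = 29840 / 0.826 = 36126 W
I_L = P_in / (√3·V_L·cosφ) = 36126 / (1.732 × 460 × 0.798) = 56.8 A

56.8 A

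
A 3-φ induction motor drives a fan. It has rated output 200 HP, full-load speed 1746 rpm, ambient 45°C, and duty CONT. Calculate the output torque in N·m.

816 N·m

P_out = 200 × 746 = 149200 W
ω = 2π × 1746/60 = 182.8 rad/s
τ = P_out/ω = 149200/182.8 = 816 N·m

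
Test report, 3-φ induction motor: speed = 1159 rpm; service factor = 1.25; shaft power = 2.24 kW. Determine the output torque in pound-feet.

13.6 lb·ft

ω = 2π × 1159/60 = 121.4 rad/s
τ = P/ω = 2240/121.4 = 18.45 N·m
In lb·ft: 18.45/1.356 = 13.6 lb·ft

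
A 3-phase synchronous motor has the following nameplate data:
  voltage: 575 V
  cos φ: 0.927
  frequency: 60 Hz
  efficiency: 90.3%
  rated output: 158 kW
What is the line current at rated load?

190 A

P_out = 158 kW = 158000 W
P_in = P_out / η = 158000 / 0.903 = 174972 W
I_L = P_in / (√3·V_L·cosφ) = 174972 / (1.732 × 575 × 0.927) = 190 A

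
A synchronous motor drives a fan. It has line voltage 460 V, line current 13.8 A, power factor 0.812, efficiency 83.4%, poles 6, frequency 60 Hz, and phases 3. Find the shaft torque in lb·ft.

43.7 lb·ft

P_in = √3·V·I·cosφ = 1.732 × 460 × 13.8 × 0.812 = 8928 W
P_out = η·P_in = 0.834 × 8928 = 7446 W
n = n_s = 120×60/6 = 1200 rpm (synchronous)
ω = 2π×1200/60 = 125.7 rad/s
τ = P_out/ω = 7446/125.7 = 59.24 N·m
In lb·ft: 59.24/1.356 = 43.7 lb·ft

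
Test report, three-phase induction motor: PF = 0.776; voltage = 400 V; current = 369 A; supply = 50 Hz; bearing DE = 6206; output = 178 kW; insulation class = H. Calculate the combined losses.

P_in = √3·V·I·cosφ = 1.732×400×369×0.776 = 198379 W
P_out = 178000 W
Losses = P_in − P_out = 198379 − 178000 = 20379 W

20.4 kW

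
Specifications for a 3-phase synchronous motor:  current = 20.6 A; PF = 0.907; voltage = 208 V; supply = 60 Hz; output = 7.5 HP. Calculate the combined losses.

P_in = √3·V·I·cosφ = 1.732×208×20.6×0.907 = 6731 W
P_out = 7.5×746 = 5595 W
Losses = P_in − P_out = 6731 − 5595 = 1136 W

1140 W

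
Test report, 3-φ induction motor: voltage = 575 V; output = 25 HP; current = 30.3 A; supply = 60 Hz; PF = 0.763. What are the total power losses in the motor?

P_in = √3·V·I·cosφ = 1.732×575×30.3×0.763 = 23024 W
P_out = 25×746 = 18650 W
Losses = P_in − P_out = 23024 − 18650 = 4374 W

4.37 kW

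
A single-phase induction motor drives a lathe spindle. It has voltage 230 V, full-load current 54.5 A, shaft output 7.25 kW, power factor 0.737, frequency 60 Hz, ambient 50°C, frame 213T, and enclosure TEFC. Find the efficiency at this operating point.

78.5 %

P_out = 7.25 kW = 7250 W
P_in = V·I·cosφ = 230 × 54.5 × 0.737 = 9238 W
η = P_out / P_in = 7250 / 9238 = 0.785 = 78.5%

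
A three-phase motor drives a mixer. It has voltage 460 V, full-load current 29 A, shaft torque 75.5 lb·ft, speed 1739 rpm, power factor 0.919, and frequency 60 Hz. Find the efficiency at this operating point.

87.8 %

τ = 75.5 lb·ft × 1.356 = 102.4 N·m
ω = 2π × 1739/60 = 182.1 rad/s; P_out = τω = 102.4 × 182.1 = 18647 W
P_in = √3·V_L·I_L·cosφ = 1.732 × 460 × 29 × 0.919 = 21233 W
η = P_out / P_in = 18647 / 21233 = 0.878 = 87.8%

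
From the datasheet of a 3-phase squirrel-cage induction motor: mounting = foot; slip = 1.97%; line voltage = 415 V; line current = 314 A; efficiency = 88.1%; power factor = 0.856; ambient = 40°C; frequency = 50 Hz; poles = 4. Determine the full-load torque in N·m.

1110 N·m

P_in = √3·V·I·cosφ = 1.732 × 415 × 314 × 0.856 = 193197 W
P_out = η·P_in = 0.881 × 193197 = 170207 W
n_s = 120×50/4 = 1500 rpm; n = 1500×(1−0.0197) = 1470 rpm
ω = 2π×1470/60 = 153.9 rad/s
τ = P_out/ω = 170207/153.9 = 1110 N·m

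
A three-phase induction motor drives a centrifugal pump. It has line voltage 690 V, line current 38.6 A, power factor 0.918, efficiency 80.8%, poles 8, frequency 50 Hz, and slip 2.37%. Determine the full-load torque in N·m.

P_in = √3·V·I·cosφ = 1.732 × 690 × 38.6 × 0.918 = 42347 W
P_out = η·P_in = 0.808 × 42347 = 34216 W
n_s = 120×50/8 = 750 rpm; n = 750×(1−0.0237) = 732 rpm
ω = 2π×732/60 = 76.65 rad/s
τ = P_out/ω = 34216/76.65 = 446 N·m

446 N·m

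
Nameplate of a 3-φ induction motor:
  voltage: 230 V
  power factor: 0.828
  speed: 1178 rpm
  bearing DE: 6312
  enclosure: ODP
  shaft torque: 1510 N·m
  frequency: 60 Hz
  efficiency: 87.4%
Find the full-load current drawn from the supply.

ω = 2π×1178/60 = 123.4 rad/s; P_out = τω = 1510 × 123.4 = 186334 W
P_in = P_out / η = 186334 / 0.874 = 213197 W
I_L = P_in / (√3·V_L·cosφ) = 213197 / (1.732 × 230 × 0.828) = 646 A

646 A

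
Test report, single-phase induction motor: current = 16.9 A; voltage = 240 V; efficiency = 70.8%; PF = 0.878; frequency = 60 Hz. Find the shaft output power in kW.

P_in = V·I·cosφ = 240 × 16.9 × 0.878 = 3561 W
P_out = η·P_in = 0.708 × 3561 = 2521 W

2.52 kW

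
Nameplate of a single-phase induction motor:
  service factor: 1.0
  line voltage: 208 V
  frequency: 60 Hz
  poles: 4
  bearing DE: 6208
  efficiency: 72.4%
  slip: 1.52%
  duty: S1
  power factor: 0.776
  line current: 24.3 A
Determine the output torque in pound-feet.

P_in = V·I·cosφ = 208 × 24.3 × 0.776 = 3922 W
P_out = η·P_in = 0.724 × 3922 = 2840 W
n_s = 120×60/4 = 1800 rpm; n = 1800×(1−0.0152) = 1773 rpm
ω = 2π×1773/60 = 185.7 rad/s
τ = P_out/ω = 2840/185.7 = 15.29 N·m
In lb·ft: 15.29/1.356 = 11.3 lb·ft

11.3 lb·ft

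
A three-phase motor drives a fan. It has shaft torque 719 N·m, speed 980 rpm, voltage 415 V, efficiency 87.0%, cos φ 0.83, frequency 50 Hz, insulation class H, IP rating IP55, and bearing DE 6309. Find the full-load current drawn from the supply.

ω = 2π×980/60 = 102.6 rad/s; P_out = τω = 719 × 102.6 = 73769 W
P_in = P_out / η = 73769 / 0.870 = 84792 W
I_L = P_in / (√3·V_L·cosφ) = 84792 / (1.732 × 415 × 0.83) = 142 A

142 A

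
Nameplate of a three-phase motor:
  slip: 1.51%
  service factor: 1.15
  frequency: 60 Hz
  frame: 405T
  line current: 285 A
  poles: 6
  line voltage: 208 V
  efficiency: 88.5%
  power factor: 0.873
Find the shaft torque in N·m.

641 N·m

P_in = √3·V·I·cosφ = 1.732 × 208 × 285 × 0.873 = 89633 W
P_out = η·P_in = 0.885 × 89633 = 79325 W
n_s = 120×60/6 = 1200 rpm; n = 1200×(1−0.0151) = 1182 rpm
ω = 2π×1182/60 = 123.8 rad/s
τ = P_out/ω = 79325/123.8 = 641 N·m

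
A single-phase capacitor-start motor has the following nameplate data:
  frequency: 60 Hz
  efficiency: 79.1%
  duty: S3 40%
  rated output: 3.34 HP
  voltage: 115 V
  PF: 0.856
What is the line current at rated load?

P_out = 3.34 × 746 = 2492 W
P_in = P_out / η = 2492 / 0.791 = 3150 W
I = P_in / (V·cosφ) = 3150 / (115 × 0.856) = 32 A

32 A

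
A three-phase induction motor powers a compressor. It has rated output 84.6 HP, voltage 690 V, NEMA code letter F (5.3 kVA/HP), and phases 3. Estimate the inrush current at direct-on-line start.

S_LR = 5.3 × 84.6 = 448.38 kVA
I_LR = S_LR/(√3·V_L) = 448380/(1.732×690) = 375 A

375 A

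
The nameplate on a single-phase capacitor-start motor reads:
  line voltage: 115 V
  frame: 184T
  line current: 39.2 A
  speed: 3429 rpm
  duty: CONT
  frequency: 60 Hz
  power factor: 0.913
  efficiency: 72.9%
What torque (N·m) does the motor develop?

8.36 N·m

P_in = V·I·cosφ = 115 × 39.2 × 0.913 = 4116 W
P_out = η·P_in = 0.729 × 4116 = 3001 W
n = 3429 rpm
ω = 2π×3429/60 = 359.1 rad/s
τ = P_out/ω = 3001/359.1 = 8.36 N·m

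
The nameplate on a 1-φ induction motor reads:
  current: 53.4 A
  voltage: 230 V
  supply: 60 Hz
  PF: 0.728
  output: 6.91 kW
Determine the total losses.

P_in = V·I·cosφ = 230×53.4×0.728 = 8941 W
P_out = 6910 W
Losses = P_in − P_out = 8941 − 6910 = 2031 W

2030 W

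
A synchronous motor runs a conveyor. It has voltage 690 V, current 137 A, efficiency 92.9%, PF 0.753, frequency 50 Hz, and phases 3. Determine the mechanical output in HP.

154 HP

P_in = √3·V·I·cosφ = 1.732 × 690 × 137 × 0.753 = 123286 W
P_out = η·P_in = 0.929 × 123286 = 114533 W
= 114533/746 = 154 HP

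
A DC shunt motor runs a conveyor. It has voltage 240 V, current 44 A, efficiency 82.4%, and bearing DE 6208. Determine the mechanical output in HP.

P_in = V·I = 240 × 44 = 10560 W
P_out = η·P_in = 0.824 × 10560 = 8701 W
= 8701/746 = 11.7 HP

11.7 HP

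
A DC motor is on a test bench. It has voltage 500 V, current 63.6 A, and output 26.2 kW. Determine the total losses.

P_in = V·I = 500×63.6 = 31800 W
P_out = 26200 W
Losses = P_in − P_out = 31800 − 26200 = 5600 W

5600 W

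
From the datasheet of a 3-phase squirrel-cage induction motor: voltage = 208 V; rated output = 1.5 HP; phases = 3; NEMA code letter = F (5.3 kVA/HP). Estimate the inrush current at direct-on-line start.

22.1 A

S_LR = 5.3 × 1.5 = 7.95 kVA
I_LR = S_LR/(√3·V_L) = 7950/(1.732×208) = 22.1 A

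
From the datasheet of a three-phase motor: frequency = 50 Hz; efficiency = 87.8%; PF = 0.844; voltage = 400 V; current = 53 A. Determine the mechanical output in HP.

P_in = √3·V·I·cosφ = 1.732 × 400 × 53 × 0.844 = 30990 W
P_out = η·P_in = 0.878 × 30990 = 27209 W
= 27209/746 = 36.5 HP

36.5 HP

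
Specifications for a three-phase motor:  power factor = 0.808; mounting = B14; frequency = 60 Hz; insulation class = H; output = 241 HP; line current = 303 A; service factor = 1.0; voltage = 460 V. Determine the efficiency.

P_out = 241 × 746 = 179786 W
P_in = √3·V_L·I_L·cosφ = 1.732 × 460 × 303 × 0.808 = 195056 W
η = P_out / P_in = 179786 / 195056 = 0.922 = 92.2%

92.2 %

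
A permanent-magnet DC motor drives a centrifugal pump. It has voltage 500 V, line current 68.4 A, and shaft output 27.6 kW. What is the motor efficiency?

80.7 %

P_out = 27.6 kW = 27600 W
P_in = V·I = 500 × 68.4 = 34200 W
η = P_out / P_in = 27600 / 34200 = 0.807 = 80.7%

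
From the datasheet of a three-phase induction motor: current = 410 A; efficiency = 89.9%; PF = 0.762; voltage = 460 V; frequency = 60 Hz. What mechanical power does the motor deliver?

224 kW

P_in = √3·V·I·cosφ = 1.732 × 460 × 410 × 0.762 = 248911 W
P_out = η·P_in = 0.899 × 248911 = 223771 W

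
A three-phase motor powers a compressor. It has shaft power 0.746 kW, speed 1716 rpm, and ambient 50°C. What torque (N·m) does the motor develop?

ω = 2π × 1716/60 = 179.7 rad/s
τ = P/ω = 746/179.7 = 4.15 N·m

4.15 N·m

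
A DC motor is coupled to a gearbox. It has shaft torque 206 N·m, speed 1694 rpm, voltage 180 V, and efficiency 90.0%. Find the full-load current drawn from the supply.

226 A

ω = 2π×1694/60 = 177.4 rad/s; P_out = τω = 206 × 177.4 = 36544 W
P_in = P_out / η = 36544 / 0.900 = 40604 W
I = P_in / V = 40604 / 180 = 226 A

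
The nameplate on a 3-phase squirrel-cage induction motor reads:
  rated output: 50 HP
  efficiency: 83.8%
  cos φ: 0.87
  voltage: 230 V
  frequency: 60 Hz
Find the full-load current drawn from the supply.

128 A

P_out = 50 × 746 = 37300 W
P_in = P_out / η = 37300 / 0.838 = 44511 W
I_L = P_in / (√3·V_L·cosφ) = 44511 / (1.732 × 230 × 0.87) = 128 A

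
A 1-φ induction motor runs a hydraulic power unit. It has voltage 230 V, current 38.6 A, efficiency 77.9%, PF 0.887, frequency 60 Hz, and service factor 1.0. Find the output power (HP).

P_in = V·I·cosφ = 230 × 38.6 × 0.887 = 7875 W
P_out = η·P_in = 0.779 × 7875 = 6135 W
= 6135/746 = 8.22 HP

8.22 HP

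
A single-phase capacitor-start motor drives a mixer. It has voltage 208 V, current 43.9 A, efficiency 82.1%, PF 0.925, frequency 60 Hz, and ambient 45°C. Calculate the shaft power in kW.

P_in = V·I·cosφ = 208 × 43.9 × 0.925 = 8446 W
P_out = η·P_in = 0.821 × 8446 = 6934 W

6.93 kW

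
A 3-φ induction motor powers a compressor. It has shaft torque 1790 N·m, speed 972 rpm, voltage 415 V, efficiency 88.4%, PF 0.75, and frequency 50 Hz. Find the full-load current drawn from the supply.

382 A

ω = 2π×972/60 = 101.8 rad/s; P_out = τω = 1790 × 101.8 = 182222 W
P_in = P_out / η = 182222 / 0.884 = 206133 W
I_L = P_in / (√3·V_L·cosφ) = 206133 / (1.732 × 415 × 0.75) = 382 A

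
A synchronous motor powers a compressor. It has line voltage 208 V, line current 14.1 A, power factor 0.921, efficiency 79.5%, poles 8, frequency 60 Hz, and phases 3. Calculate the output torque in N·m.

39.5 N·m

P_in = √3·V·I·cosφ = 1.732 × 208 × 14.1 × 0.921 = 4678 W
P_out = η·P_in = 0.795 × 4678 = 3719 W
n = n_s = 120×60/8 = 900 rpm (synchronous)
ω = 2π×900/60 = 94.25 rad/s
τ = P_out/ω = 3719/94.25 = 39.5 N·m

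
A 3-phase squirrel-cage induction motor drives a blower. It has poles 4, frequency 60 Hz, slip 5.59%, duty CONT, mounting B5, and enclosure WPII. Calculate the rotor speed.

1699 rpm

n_s = 120f/p = 120×60/4 = 1800 rpm
n = n_s(1 − s) = 1800 × (1 − 0.0559) = 1699 rpm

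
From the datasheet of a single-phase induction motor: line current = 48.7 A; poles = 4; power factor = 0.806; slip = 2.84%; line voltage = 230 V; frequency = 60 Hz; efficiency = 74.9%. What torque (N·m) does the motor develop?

P_in = V·I·cosφ = 230 × 48.7 × 0.806 = 9028 W
P_out = η·P_in = 0.749 × 9028 = 6762 W
n_s = 120×60/4 = 1800 rpm; n = 1800×(1−0.0284) = 1749 rpm
ω = 2π×1749/60 = 183.2 rad/s
τ = P_out/ω = 6762/183.2 = 36.9 N·m

36.9 N·m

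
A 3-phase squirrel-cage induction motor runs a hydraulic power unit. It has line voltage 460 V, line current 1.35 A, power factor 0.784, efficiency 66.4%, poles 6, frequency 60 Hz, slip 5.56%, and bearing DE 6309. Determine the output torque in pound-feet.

3.48 lb·ft

P_in = √3·V·I·cosφ = 1.732 × 460 × 1.35 × 0.784 = 843 W
P_out = η·P_in = 0.664 × 843 = 560 W
n_s = 120×60/6 = 1200 rpm; n = 1200×(1−0.0556) = 1133 rpm
ω = 2π×1133/60 = 118.6 rad/s
τ = P_out/ω = 560/118.6 = 4.722 N·m
In lb·ft: 4.722/1.356 = 3.48 lb·ft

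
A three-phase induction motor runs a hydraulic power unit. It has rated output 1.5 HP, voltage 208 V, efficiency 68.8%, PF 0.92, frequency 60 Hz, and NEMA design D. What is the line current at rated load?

4.91 A

P_out = 1.5 × 746 = 1119 W
P_in = P_out / η = 1119 / 0.688 = 1626 W
I_L = P_in / (√3·V_L·cosφ) = 1626 / (1.732 × 208 × 0.92) = 4.91 A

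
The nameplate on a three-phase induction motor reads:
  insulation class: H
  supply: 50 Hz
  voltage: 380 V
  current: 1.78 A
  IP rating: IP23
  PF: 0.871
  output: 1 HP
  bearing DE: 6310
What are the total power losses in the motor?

274 W

P_in = √3·V·I·cosφ = 1.732×380×1.78×0.871 = 1020 W
P_out = 1×746 = 746 W
Losses = P_in − P_out = 1020 − 746 = 274 W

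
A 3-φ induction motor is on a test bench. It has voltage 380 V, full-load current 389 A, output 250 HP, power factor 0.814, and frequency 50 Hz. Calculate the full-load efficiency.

89.5 %

P_out = 250 × 746 = 186500 W
P_in = √3·V_L·I_L·cosφ = 1.732 × 380 × 389 × 0.814 = 208404 W
η = P_out / P_in = 186500 / 208404 = 0.895 = 89.5%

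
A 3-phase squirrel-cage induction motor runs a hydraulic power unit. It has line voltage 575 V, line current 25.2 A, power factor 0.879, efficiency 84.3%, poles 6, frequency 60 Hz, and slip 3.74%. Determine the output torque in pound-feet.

P_in = √3·V·I·cosφ = 1.732 × 575 × 25.2 × 0.879 = 22060 W
P_out = η·P_in = 0.843 × 22060 = 18597 W
n_s = 120×60/6 = 1200 rpm; n = 1200×(1−0.0374) = 1155 rpm
ω = 2π×1155/60 = 121 rad/s
τ = P_out/ω = 18597/121 = 153.7 N·m
In lb·ft: 153.7/1.356 = 113 lb·ft

113 lb·ft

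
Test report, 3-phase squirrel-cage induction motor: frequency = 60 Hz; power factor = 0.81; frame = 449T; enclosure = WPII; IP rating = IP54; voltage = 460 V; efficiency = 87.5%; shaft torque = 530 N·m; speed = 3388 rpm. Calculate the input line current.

ω = 2π×3388/60 = 354.8 rad/s; P_out = τω = 530 × 354.8 = 188044 W
P_in = P_out / η = 188044 / 0.875 = 214907 W
I_L = P_in / (√3·V_L·cosφ) = 214907 / (1.732 × 460 × 0.81) = 333 A

333 A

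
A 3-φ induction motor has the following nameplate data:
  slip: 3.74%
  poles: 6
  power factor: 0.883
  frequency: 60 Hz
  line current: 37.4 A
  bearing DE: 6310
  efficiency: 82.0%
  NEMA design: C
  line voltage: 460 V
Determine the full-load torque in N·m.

178 N·m

P_in = √3·V·I·cosφ = 1.732 × 460 × 37.4 × 0.883 = 26311 W
P_out = η·P_in = 0.82 × 26311 = 21575 W
n_s = 120×60/6 = 1200 rpm; n = 1200×(1−0.0374) = 1155 rpm
ω = 2π×1155/60 = 121 rad/s
τ = P_out/ω = 21575/121 = 178 N·m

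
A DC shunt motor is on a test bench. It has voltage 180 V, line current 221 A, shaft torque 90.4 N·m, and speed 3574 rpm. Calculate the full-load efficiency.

85.1 %

ω = 2π × 3574/60 = 374.3 rad/s; P_out = τω = 90.4 × 374.3 = 33837 W
P_in = V·I = 180 × 221 = 39780 W
η = P_out / P_in = 33837 / 39780 = 0.851 = 85.1%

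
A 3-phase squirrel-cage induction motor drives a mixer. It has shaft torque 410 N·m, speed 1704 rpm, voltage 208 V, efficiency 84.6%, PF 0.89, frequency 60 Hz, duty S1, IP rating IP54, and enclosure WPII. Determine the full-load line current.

ω = 2π×1704/60 = 178.4 rad/s; P_out = τω = 410 × 178.4 = 73144 W
P_in = P_out / η = 73144 / 0.846 = 86459 W
I_L = P_in / (√3·V_L·cosφ) = 86459 / (1.732 × 208 × 0.89) = 270 A

270 A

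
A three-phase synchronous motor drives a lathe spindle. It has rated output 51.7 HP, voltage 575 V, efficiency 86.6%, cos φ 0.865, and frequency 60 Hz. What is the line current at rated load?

51.7 A

P_out = 51.7 × 746 = 38568 W
P_in = P_out / η = 38568 / 0.866 = 44536 W
I_L = P_in / (√3·V_L·cosφ) = 44536 / (1.732 × 575 × 0.865) = 51.7 A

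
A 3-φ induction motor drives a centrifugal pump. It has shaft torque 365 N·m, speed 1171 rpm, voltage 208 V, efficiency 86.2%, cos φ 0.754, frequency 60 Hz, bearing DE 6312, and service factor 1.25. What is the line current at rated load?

191 A

ω = 2π×1171/60 = 122.6 rad/s; P_out = τω = 365 × 122.6 = 44749 W
P_in = P_out / η = 44749 / 0.862 = 51913 W
I_L = P_in / (√3·V_L·cosφ) = 51913 / (1.732 × 208 × 0.754) = 191 A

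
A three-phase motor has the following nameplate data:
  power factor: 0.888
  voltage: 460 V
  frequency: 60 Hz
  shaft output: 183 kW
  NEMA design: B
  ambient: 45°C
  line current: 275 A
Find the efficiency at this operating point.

94.1 %

P_out = 183 kW = 183000 W
P_in = √3·V_L·I_L·cosφ = 1.732 × 460 × 275 × 0.888 = 194559 W
η = P_out / P_in = 183000 / 194559 = 0.941 = 94.1%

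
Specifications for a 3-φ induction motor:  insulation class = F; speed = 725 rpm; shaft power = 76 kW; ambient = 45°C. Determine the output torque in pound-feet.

738 lb·ft

ω = 2π × 725/60 = 75.92 rad/s
τ = P/ω = 76000/75.92 = 1001 N·m
In lb·ft: 1001/1.356 = 738 lb·ft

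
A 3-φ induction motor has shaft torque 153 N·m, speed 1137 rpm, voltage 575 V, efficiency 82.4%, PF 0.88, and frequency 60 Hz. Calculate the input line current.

ω = 2π×1137/60 = 119.1 rad/s; P_out = τω = 153 × 119.1 = 18222 W
P_in = P_out / η = 18222 / 0.824 = 22114 W
I_L = P_in / (√3·V_L·cosφ) = 22114 / (1.732 × 575 × 0.88) = 25.2 A

25.2 A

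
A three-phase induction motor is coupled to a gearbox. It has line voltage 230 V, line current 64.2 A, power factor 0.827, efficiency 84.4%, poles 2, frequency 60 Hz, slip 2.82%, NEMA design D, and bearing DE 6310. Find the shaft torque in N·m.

P_in = √3·V·I·cosφ = 1.732 × 230 × 64.2 × 0.827 = 21150 W
P_out = η·P_in = 0.844 × 21150 = 17851 W
n_s = 120×60/2 = 3600 rpm; n = 3600×(1−0.0282) = 3498 rpm
ω = 2π×3498/60 = 366.3 rad/s
τ = P_out/ω = 17851/366.3 = 48.7 N·m

48.7 N·m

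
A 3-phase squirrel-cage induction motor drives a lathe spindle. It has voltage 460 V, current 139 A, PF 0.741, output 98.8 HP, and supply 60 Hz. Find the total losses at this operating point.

P_in = √3·V·I·cosφ = 1.732×460×139×0.741 = 82061 W
P_out = 98.8×746 = 73705 W
Losses = P_in − P_out = 82061 − 73705 = 8356 W

8360 W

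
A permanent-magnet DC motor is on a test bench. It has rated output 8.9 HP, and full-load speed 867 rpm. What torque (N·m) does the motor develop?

73.1 N·m

P_out = 8.9 × 746 = 6639 W
ω = 2π × 867/60 = 90.79 rad/s
τ = P_out/ω = 6639/90.79 = 73.1 N·m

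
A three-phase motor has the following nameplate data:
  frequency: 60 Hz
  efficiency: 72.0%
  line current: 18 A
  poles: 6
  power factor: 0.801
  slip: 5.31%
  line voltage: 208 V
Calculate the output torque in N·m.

31.4 N·m

P_in = √3·V·I·cosφ = 1.732 × 208 × 18 × 0.801 = 5194 W
P_out = η·P_in = 0.72 × 5194 = 3740 W
n_s = 120×60/6 = 1200 rpm; n = 1200×(1−0.0531) = 1136 rpm
ω = 2π×1136/60 = 119 rad/s
τ = P_out/ω = 3740/119 = 31.4 N·m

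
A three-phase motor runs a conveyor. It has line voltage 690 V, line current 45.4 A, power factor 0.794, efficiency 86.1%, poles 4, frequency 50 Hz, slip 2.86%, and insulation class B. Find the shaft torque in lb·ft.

P_in = √3·V·I·cosφ = 1.732 × 690 × 45.4 × 0.794 = 43080 W
P_out = η·P_in = 0.861 × 43080 = 37092 W
n_s = 120×50/4 = 1500 rpm; n = 1500×(1−0.0286) = 1457 rpm
ω = 2π×1457/60 = 152.6 rad/s
τ = P_out/ω = 37092/152.6 = 243.1 N·m
In lb·ft: 243.1/1.356 = 179 lb·ft

179 lb·ft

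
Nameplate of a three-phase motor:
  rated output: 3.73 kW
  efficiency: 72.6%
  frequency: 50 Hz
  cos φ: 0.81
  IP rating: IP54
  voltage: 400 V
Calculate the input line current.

9.16 A

P_out = 3.73 kW = 3730 W
P_in = P_out / η = 3730 / 0.726 = 5138 W
I_L = P_in / (√3·V_L·cosφ) = 5138 / (1.732 × 400 × 0.81) = 9.16 A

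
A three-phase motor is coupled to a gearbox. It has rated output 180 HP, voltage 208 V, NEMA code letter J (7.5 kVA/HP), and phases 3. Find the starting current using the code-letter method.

S_LR = 7.5 × 180 = 1350 kVA
I_LR = S_LR/(√3·V_L) = 1350000/(1.732×208) = 3750 A

3750 A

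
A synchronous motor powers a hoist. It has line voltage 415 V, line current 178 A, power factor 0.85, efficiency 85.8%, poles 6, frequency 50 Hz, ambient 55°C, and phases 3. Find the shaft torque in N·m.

P_in = √3·V·I·cosφ = 1.732 × 415 × 178 × 0.85 = 108751 W
P_out = η·P_in = 0.858 × 108751 = 93308 W
n = n_s = 120×50/6 = 1000 rpm (synchronous)
ω = 2π×1000/60 = 104.7 rad/s
τ = P_out/ω = 93308/104.7 = 891 N·m

891 N·m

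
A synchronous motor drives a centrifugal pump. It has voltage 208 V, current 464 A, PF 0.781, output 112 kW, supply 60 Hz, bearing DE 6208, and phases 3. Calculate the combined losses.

18.6 kW

P_in = √3·V·I·cosφ = 1.732×208×464×0.781 = 130551 W
P_out = 112000 W
Losses = P_in − P_out = 130551 − 112000 = 18551 W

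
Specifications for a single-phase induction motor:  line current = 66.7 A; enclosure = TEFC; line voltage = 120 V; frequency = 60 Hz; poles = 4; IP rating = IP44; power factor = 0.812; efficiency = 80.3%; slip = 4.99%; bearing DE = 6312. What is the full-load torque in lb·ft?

P_in = V·I·cosφ = 120 × 66.7 × 0.812 = 6499 W
P_out = η·P_in = 0.803 × 6499 = 5219 W
n_s = 120×60/4 = 1800 rpm; n = 1800×(1−0.0499) = 1710 rpm
ω = 2π×1710/60 = 179.1 rad/s
τ = P_out/ω = 5219/179.1 = 29.14 N·m
In lb·ft: 29.14/1.356 = 21.5 lb·ft

21.5 lb·ft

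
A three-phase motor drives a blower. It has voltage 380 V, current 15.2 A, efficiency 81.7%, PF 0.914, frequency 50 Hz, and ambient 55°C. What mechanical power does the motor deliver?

7.47 kW

P_in = √3·V·I·cosφ = 1.732 × 380 × 15.2 × 0.914 = 9144 W
P_out = η·P_in = 0.817 × 9144 = 7471 W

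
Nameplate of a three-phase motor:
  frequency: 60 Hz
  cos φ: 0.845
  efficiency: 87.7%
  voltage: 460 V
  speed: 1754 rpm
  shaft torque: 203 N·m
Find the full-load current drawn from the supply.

63.2 A

ω = 2π×1754/60 = 183.7 rad/s; P_out = τω = 203 × 183.7 = 37291 W
P_in = P_out / η = 37291 / 0.877 = 42521 W
I_L = P_in / (√3·V_L·cosφ) = 42521 / (1.732 × 460 × 0.845) = 63.2 A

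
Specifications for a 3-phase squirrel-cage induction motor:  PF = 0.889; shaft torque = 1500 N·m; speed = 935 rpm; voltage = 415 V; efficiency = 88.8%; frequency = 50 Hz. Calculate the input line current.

259 A

ω = 2π×935/60 = 97.91 rad/s; P_out = τω = 1500 × 97.91 = 146865 W
P_in = P_out / η = 146865 / 0.888 = 165389 W
I_L = P_in / (√3·V_L·cosφ) = 165389 / (1.732 × 415 × 0.889) = 259 A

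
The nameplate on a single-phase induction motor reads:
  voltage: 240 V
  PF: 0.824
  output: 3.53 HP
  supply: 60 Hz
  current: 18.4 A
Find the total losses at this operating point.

1010 W

P_in = V·I·cosφ = 240×18.4×0.824 = 3639 W
P_out = 3.53×746 = 2633 W
Losses = P_in − P_out = 3639 − 2633 = 1006 W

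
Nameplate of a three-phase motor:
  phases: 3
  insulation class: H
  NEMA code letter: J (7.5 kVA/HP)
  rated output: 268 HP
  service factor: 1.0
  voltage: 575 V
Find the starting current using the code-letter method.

2020 A

S_LR = 7.5 × 268 = 2010 kVA
I_LR = S_LR/(√3·V_L) = 2010000/(1.732×575) = 2020 A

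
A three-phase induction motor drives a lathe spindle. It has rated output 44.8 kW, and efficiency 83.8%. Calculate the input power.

P_out = 44800 W
P_in = P_out/η = 44800/0.838 = 53461 W = 53.5 kW

53.5 kW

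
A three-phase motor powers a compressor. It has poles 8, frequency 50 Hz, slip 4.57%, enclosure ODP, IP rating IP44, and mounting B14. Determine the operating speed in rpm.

716 rpm

n_s = 120f/p = 120×50/8 = 750 rpm
n = n_s(1 − s) = 750 × (1 − 0.0457) = 716 rpm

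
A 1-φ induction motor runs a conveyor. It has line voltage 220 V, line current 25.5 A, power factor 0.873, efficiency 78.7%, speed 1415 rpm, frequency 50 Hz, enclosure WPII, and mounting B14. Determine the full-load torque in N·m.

P_in = V·I·cosφ = 220 × 25.5 × 0.873 = 4898 W
P_out = η·P_in = 0.787 × 4898 = 3855 W
n = 1415 rpm
ω = 2π×1415/60 = 148.2 rad/s
τ = P_out/ω = 3855/148.2 = 26 N·m

26 N·m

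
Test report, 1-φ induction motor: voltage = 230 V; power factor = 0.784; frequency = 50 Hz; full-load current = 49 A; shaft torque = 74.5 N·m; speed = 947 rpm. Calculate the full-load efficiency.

83.6 %

ω = 2π × 947/60 = 99.17 rad/s; P_out = τω = 74.5 × 99.17 = 7388 W
P_in = V·I·cosφ = 230 × 49 × 0.784 = 8836 W
η = P_out / P_in = 7388 / 8836 = 0.836 = 83.6%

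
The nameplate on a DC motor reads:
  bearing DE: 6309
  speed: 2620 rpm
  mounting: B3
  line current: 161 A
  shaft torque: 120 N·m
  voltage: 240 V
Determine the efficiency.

85.2 %

ω = 2π × 2620/60 = 274.4 rad/s; P_out = τω = 120 × 274.4 = 32928 W
P_in = V·I = 240 × 161 = 38640 W
η = P_out / P_in = 32928 / 38640 = 0.852 = 85.2%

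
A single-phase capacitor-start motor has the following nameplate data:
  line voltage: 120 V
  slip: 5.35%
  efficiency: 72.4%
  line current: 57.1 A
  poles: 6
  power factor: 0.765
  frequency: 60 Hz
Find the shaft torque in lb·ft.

23.5 lb·ft

P_in = V·I·cosφ = 120 × 57.1 × 0.765 = 5242 W
P_out = η·P_in = 0.724 × 5242 = 3795 W
n_s = 120×60/6 = 1200 rpm; n = 1200×(1−0.0535) = 1136 rpm
ω = 2π×1136/60 = 119 rad/s
τ = P_out/ω = 3795/119 = 31.89 N·m
In lb·ft: 31.89/1.356 = 23.5 lb·ft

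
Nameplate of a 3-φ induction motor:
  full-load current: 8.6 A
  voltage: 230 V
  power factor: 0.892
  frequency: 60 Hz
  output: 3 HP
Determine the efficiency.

73.2 %

P_out = 3 × 746 = 2238 W
P_in = √3·V_L·I_L·cosφ = 1.732 × 230 × 8.6 × 0.892 = 3056 W
η = P_out / P_in = 2238 / 3056 = 0.732 = 73.2%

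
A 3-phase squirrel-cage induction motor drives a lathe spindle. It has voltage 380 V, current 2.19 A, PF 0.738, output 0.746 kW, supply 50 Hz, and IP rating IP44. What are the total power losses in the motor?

P_in = √3·V·I·cosφ = 1.732×380×2.19×0.738 = 1064 W
P_out = 746 W
Losses = P_in − P_out = 1064 − 746 = 318 W

318 W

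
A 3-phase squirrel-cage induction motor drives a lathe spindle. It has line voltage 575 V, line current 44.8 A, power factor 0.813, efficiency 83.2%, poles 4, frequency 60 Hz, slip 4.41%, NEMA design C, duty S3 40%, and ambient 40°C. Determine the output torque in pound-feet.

P_in = √3·V·I·cosφ = 1.732 × 575 × 44.8 × 0.813 = 36273 W
P_out = η·P_in = 0.832 × 36273 = 30179 W
n_s = 120×60/4 = 1800 rpm; n = 1800×(1−0.0441) = 1721 rpm
ω = 2π×1721/60 = 180.2 rad/s
τ = P_out/ω = 30179/180.2 = 167.5 N·m
In lb·ft: 167.5/1.356 = 124 lb·ft

124 lb·ft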